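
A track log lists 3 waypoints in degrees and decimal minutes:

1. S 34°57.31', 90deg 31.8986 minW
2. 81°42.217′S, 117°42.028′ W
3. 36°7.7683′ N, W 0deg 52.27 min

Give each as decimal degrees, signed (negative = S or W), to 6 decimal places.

1. -34.955167, -90.531643
2. -81.703617, -117.700467
3. 36.129472, -0.871167

Point 1:
  φ: 34 + 57.31/60 = 34.9551667
  hemisphere S, so the sign is −
  Longitude: 90 + 31.8986/60 = 90.5316433
  W → negative
Point 2:
  Lat: 81 + 42.217/60 = 81.7036167
  hemisphere S, so the sign is −
  λ: 42.028′ = 0.700467°; total 117.7004667
  hemisphere W, so the sign is −
Point 3:
  Lat: 36 + 7.7683/60 = 36.1294717
  N ⇒ keep positive
  λ: 52.27′ = 0.871167°; total 0.8711667
  W ⇒ negate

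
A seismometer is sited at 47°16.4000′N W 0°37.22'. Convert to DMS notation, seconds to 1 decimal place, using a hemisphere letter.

φ: fractional minutes 0.40000 × 60 = 24.000″
Longitude: 37.22000′ → 37′ and 0.22000 × 60 = 13.200″

47°16′24.0″ N, 0°37′13.2″ W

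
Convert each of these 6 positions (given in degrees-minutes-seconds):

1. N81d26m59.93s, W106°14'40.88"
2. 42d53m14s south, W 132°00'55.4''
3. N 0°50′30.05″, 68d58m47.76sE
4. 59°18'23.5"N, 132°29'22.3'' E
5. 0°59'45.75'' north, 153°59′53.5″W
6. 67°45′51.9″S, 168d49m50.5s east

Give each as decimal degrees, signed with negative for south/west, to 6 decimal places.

Point 1:
  Lat: 81 + 26/60 + 59.93/3600 = 81.4499806
  N ⇒ keep positive
  Lon: 106° + 14/60 + 40.88/3600 = 106 + 0.233333 + 0.011356 = 106.2446889
  hemisphere W, so the sign is −
Point 2:
  Latitude: 42 + 53/60 + 14/3600 = 42.8872222
  S → negative
  Longitude: 132 + 0/60 + 55.4/3600 = 132.0153889
  W → negative
Point 3:
  Lat: 0 + 50/60 + 30.05/3600 = 0.8416806
  N → positive
  Longitude: 68 + 58/60 + 47.76/3600 = 68.9799333
  E ⇒ keep positive
Point 4:
  Latitude: 59 + 18/60 + 23.5/3600 = 59.3065278
  N → positive
  Lon: 132° + 29/60 + 22.3/3600 = 132 + 0.483333 + 0.006194 = 132.4895278
  E ⇒ keep positive
Point 5:
  φ: 0° + 59/60 + 45.75/3600 = 0 + 0.983333 + 0.012708 = 0.9960417
  N ⇒ keep positive
  Longitude: 153° + 59/60 + 53.5/3600 = 153 + 0.983333 + 0.014861 = 153.9981944
  W ⇒ negate
Point 6:
  Lat: 67 + 45/60 + 51.9/3600 = 67.7644167
  S ⇒ negate
  λ: 49′ + 50.5″ = 49.84167′; 168 + 49.84167/60 = 168.8306944
  E → positive

1. 81.449981, -106.244689
2. -42.887222, -132.015389
3. 0.841681, 68.979933
4. 59.306528, 132.489528
5. 0.996042, -153.998194
6. -67.764417, 168.830694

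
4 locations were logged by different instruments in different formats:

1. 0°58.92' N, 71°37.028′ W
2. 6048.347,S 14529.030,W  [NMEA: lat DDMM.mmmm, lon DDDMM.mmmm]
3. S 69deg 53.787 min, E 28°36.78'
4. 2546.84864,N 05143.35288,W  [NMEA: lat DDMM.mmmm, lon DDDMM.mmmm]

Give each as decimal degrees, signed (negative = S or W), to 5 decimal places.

1. 0.98200, -71.61713
2. -60.80578, -145.48383
3. -69.89645, 28.61300
4. 25.78081, -51.72255

Point 1:
  Latitude: 58.92′ = 0.982000°; total 0.982000
  N ⇒ keep positive
  Lon: 71 + 37.028/60 = 71.617133
  W → negative
Point 2:
  Latitude: split at 2 digits → 60° and 48.347′; 60 + 48.347/60 = 60.805783
  hemisphere S, so the sign is −
  Longitude: degrees = first 3 digits = 145, minutes = 29.03; 145 + 29.03/60 = 145.483833
  W → negative
Point 3:
  φ: 69 + 53.787/60 = 69.896450
  S ⇒ negate
  Longitude: 36.78′ = 0.613000°; total 28.613000
  E → positive
Point 4:
  φ: degrees = first 2 digits = 25, minutes = 46.84864; 25 + 46.84864/60 = 25.780811
  N → positive
  Longitude: split at 3 digits → 051° and 43.35288′; 51 + 43.35288/60 = 51.722548
  W → negative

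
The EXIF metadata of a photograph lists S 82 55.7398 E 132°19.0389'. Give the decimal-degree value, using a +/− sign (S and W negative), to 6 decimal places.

-82.928997, 132.317315

Lat: 82 + 55.7398/60 = 82.9289967
S ⇒ negate
Longitude: 19.0389′ = 0.317315°; total 132.3173150
E ⇒ keep positive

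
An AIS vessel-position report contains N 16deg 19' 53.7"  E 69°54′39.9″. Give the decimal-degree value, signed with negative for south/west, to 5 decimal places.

16.33158, 69.91108

Latitude: 16 + 19/60 + 53.7/3600 = 16.331583
N ⇒ keep positive
Longitude: 69° + 54/60 + 39.9/3600 = 69 + 0.900000 + 0.011083 = 69.911083
E → positive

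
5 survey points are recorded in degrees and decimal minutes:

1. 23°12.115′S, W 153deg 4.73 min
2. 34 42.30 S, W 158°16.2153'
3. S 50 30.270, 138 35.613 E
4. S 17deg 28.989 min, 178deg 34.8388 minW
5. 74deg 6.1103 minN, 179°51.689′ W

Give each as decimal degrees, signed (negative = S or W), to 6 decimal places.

1. -23.201917, -153.078833
2. -34.705000, -158.270255
3. -50.504500, 138.593550
4. -17.483150, -178.580647
5. 74.101838, -179.861483

Point 1:
  φ: 23 + 12.115/60 = 23.2019167
  hemisphere S, so the sign is −
  Lon: 4.73′ = 0.078833°; total 153.0788333
  W → negative
Point 2:
  φ: 42.3′ = 0.705000°; total 34.7050000
  S ⇒ negate
  Longitude: 158 + 16.2153/60 = 158.2702550
  W → negative
Point 3:
  Latitude: 50 + 30.27/60 = 50.5045000
  S ⇒ negate
  Longitude: 35.613′ = 0.593550°; total 138.5935500
  E → positive
Point 4:
  φ: 17 + 28.989/60 = 17.4831500
  hemisphere S, so the sign is −
  λ: 34.8388′ = 0.580647°; total 178.5806467
  hemisphere W, so the sign is −
Point 5:
  φ: 74 + 6.1103/60 = 74.1018383
  N → positive
  Lon: 179 + 51.689/60 = 179.8614833
  W ⇒ negate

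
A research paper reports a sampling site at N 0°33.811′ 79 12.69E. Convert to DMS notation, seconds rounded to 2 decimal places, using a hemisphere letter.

0°33′48.66″ N, 79°12′41.40″ E

φ: fractional minutes 0.81100 × 60 = 48.6600″
Lon: fractional minutes 0.69000 × 60 = 41.4000″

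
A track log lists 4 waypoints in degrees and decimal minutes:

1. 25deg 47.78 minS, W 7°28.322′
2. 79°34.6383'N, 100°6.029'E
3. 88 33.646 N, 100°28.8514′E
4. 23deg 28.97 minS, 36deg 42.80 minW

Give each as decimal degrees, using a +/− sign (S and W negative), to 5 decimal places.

Point 1:
  Lat: 25 + 47.78/60 = 25.796333
  S ⇒ negate
  λ: 7 + 28.322/60 = 7.472033
  hemisphere W, so the sign is −
Point 2:
  Latitude: 79 + 34.6383/60 = 79.577305
  N → positive
  Longitude: 6.029′ = 0.100483°; total 100.100483
  E → positive
Point 3:
  Lat: 33.646′ = 0.560767°; total 88.560767
  N ⇒ keep positive
  λ: 28.8514′ = 0.480857°; total 100.480857
  E → positive
Point 4:
  Latitude: 23 + 28.97/60 = 23.482833
  S → negative
  Longitude: 36 + 42.8/60 = 36.713333
  hemisphere W, so the sign is −

1. -25.79633, -7.47203
2. 79.57731, 100.10048
3. 88.56077, 100.48086
4. -23.48283, -36.71333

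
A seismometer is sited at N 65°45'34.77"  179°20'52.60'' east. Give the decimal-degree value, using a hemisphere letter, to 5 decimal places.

65.75966° N, 179.34794° E

Latitude: 45′ + 34.77″ = 45.57950′; 65 + 45.57950/60 = 65.759658
λ: 20′ + 52.6″ = 20.87667′; 179 + 20.87667/60 = 179.347944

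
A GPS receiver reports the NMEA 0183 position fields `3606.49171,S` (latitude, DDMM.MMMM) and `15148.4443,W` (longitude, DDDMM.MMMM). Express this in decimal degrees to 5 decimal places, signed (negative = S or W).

-36.10820, -151.80741

φ: split at 2 digits → 36° and 6.49171′; 36 + 6.49171/60 = 36.108195
S ⇒ negate
Lon: degrees = first 3 digits = 151, minutes = 48.4443; 151 + 48.4443/60 = 151.807405
W → negative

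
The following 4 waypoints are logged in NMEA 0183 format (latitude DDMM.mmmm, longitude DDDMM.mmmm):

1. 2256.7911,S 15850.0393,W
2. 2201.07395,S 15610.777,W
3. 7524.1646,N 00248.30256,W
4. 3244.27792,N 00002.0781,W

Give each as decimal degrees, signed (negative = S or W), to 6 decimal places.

Point 1:
  Latitude: degrees = first 2 digits = 22, minutes = 56.7911; 22 + 56.7911/60 = 22.9465183
  S ⇒ negate
  λ: split at 3 digits → 158° and 50.0393′; 158 + 50.0393/60 = 158.8339883
  W → negative
Point 2:
  Lat: degrees = first 2 digits = 22, minutes = 1.07395; 22 + 1.07395/60 = 22.0178992
  S → negative
  Longitude: degrees = first 3 digits = 156, minutes = 10.777; 156 + 10.777/60 = 156.1796167
  hemisphere W, so the sign is −
Point 3:
  Lat: degrees = first 2 digits = 75, minutes = 24.1646; 75 + 24.1646/60 = 75.4027433
  N ⇒ keep positive
  λ: split at 3 digits → 002° and 48.30256′; 2 + 48.30256/60 = 2.8050427
  hemisphere W, so the sign is −
Point 4:
  Lat: split at 2 digits → 32° and 44.27792′; 32 + 44.27792/60 = 32.7379653
  N → positive
  Lon: split at 3 digits → 000° and 2.0781′; 0 + 2.0781/60 = 0.0346350
  W ⇒ negate

1. -22.946518, -158.833988
2. -22.017899, -156.179617
3. 75.402743, -2.805043
4. 32.737965, -0.034635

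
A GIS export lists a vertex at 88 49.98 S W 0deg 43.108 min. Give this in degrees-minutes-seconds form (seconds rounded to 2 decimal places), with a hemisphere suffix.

88°49′58.80″ S, 0°43′6.48″ W

φ: fractional minutes 0.98000 × 60 = 58.8000″
Lon: fractional minutes 0.10800 × 60 = 6.4800″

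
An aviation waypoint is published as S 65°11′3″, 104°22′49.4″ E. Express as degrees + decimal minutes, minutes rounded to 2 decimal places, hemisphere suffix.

Latitude: 11 + 3/60 = 11.0500′
Lon: seconds/60 = 0.82333; minutes = 22 + 0.82333 = 22.8233

65° 11.05′ S, 104° 22.82′ E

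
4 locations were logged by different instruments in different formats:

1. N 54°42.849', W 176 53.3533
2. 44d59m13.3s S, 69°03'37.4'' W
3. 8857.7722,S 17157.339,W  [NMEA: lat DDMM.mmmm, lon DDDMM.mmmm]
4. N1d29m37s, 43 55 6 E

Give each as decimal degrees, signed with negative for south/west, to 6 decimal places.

1. 54.714150, -176.889222
2. -44.987028, -69.060389
3. -88.962870, -171.955650
4. 1.493611, 43.918333

Point 1:
  Lat: 54 + 42.849/60 = 54.7141500
  N ⇒ keep positive
  Lon: 176 + 53.3533/60 = 176.8892217
  hemisphere W, so the sign is −
Point 2:
  Lat: 44° + 59/60 + 13.3/3600 = 44 + 0.983333 + 0.003694 = 44.9870278
  S ⇒ negate
  Lon: 3′ + 37.4″ = 3.62333′; 69 + 3.62333/60 = 69.0603889
  W ⇒ negate
Point 3:
  Latitude: degrees = first 2 digits = 88, minutes = 57.7722; 88 + 57.7722/60 = 88.9628700
  S ⇒ negate
  Longitude: degrees = first 3 digits = 171, minutes = 57.339; 171 + 57.339/60 = 171.9556500
  hemisphere W, so the sign is −
Point 4:
  Lat: 29′ + 37″ = 29.61667′; 1 + 29.61667/60 = 1.4936111
  N → positive
  Lon: 43° + 55/60 + 6/3600 = 43 + 0.916667 + 0.001667 = 43.9183333
  E → positive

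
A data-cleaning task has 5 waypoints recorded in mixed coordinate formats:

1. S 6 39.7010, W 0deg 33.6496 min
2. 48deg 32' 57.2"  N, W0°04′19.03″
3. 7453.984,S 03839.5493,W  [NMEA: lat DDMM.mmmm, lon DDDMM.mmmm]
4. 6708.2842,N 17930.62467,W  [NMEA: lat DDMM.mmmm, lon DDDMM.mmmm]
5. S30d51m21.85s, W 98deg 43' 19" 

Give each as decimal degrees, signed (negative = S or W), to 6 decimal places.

1. -6.661683, -0.560827
2. 48.549222, -0.071953
3. -74.899733, -38.659155
4. 67.138070, -179.510411
5. -30.856069, -98.721944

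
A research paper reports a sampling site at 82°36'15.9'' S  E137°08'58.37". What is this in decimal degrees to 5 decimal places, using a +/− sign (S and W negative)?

φ: 36′ + 15.9″ = 36.26500′; 82 + 36.26500/60 = 82.604417
hemisphere S, so the sign is −
Longitude: 137° + 8/60 + 58.37/3600 = 137 + 0.133333 + 0.016214 = 137.149547
E → positive

-82.60442, 137.14955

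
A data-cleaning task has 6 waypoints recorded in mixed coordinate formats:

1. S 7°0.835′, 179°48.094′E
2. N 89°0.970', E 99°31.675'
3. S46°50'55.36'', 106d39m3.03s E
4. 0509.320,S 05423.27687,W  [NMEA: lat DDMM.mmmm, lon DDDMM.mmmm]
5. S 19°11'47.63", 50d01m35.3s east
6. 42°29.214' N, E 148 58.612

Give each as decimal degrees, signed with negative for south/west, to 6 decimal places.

1. -7.013917, 179.801567
2. 89.016167, 99.527917
3. -46.848711, 106.650842
4. -5.155333, -54.387948
5. -19.196564, 50.026472
6. 42.486900, 148.976867

Point 1:
  φ: 7 + 0.835/60 = 7.0139167
  hemisphere S, so the sign is −
  Longitude: 48.094′ = 0.801567°; total 179.8015667
  E → positive
Point 2:
  Latitude: 0.97′ = 0.016167°; total 89.0161667
  N → positive
  Longitude: 31.675′ = 0.527917°; total 99.5279167
  E ⇒ keep positive
Point 3:
  Lat: 46 + 50/60 + 55.36/3600 = 46.8487111
  hemisphere S, so the sign is −
  λ: 106° + 39/60 + 3.03/3600 = 106 + 0.650000 + 0.000842 = 106.6508417
  E → positive
Point 4:
  Lat: degrees = first 2 digits = 5, minutes = 9.32; 5 + 9.32/60 = 5.1553333
  hemisphere S, so the sign is −
  Longitude: degrees = first 3 digits = 54, minutes = 23.27687; 54 + 23.27687/60 = 54.3879478
  hemisphere W, so the sign is −
Point 5:
  Lat: 19° + 11/60 + 47.63/3600 = 19 + 0.183333 + 0.013231 = 19.1965639
  hemisphere S, so the sign is −
  Lon: 50 + 1/60 + 35.3/3600 = 50.0264722
  E ⇒ keep positive
Point 6:
  φ: 29.214′ = 0.486900°; total 42.4869000
  N ⇒ keep positive
  Lon: 148 + 58.612/60 = 148.9768667
  E → positive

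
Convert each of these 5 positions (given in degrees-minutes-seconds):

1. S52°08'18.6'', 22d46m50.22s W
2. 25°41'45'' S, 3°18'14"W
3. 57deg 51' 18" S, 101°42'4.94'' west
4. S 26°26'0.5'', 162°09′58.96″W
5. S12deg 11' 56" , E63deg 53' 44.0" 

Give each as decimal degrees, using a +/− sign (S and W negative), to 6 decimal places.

1. -52.138500, -22.780617
2. -25.695833, -3.303889
3. -57.855000, -101.701372
4. -26.433472, -162.166378
5. -12.198889, 63.895556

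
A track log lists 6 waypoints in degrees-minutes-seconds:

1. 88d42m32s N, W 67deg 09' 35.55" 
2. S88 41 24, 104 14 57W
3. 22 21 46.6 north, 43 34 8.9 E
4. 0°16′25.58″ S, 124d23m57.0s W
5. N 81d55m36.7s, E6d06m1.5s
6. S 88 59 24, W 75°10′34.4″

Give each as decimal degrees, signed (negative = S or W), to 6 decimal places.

Point 1:
  φ: 88 + 42/60 + 32/3600 = 88.7088889
  N ⇒ keep positive
  Longitude: 67 + 9/60 + 35.55/3600 = 67.1598750
  W ⇒ negate
Point 2:
  φ: 41′ + 24″ = 41.40000′; 88 + 41.40000/60 = 88.6900000
  S ⇒ negate
  Lon: 104 + 14/60 + 57/3600 = 104.2491667
  hemisphere W, so the sign is −
Point 3:
  Lat: 22° + 21/60 + 46.6/3600 = 22 + 0.350000 + 0.012944 = 22.3629444
  N ⇒ keep positive
  λ: 43° + 34/60 + 8.9/3600 = 43 + 0.566667 + 0.002472 = 43.5691389
  E ⇒ keep positive
Point 4:
  φ: 0 + 16/60 + 25.58/3600 = 0.2737722
  hemisphere S, so the sign is −
  Lon: 124° + 23/60 + 57/3600 = 124 + 0.383333 + 0.015833 = 124.3991667
  W → negative
Point 5:
  φ: 55′ + 36.7″ = 55.61167′; 81 + 55.61167/60 = 81.9268611
  N → positive
  λ: 6′ + 1.5″ = 6.02500′; 6 + 6.02500/60 = 6.1004167
  E ⇒ keep positive
Point 6:
  φ: 88 + 59/60 + 24/3600 = 88.9900000
  S ⇒ negate
  Longitude: 75 + 10/60 + 34.4/3600 = 75.1762222
  hemisphere W, so the sign is −

1. 88.708889, -67.159875
2. -88.690000, -104.249167
3. 22.362944, 43.569139
4. -0.273772, -124.399167
5. 81.926861, 6.100417
6. -88.990000, -75.176222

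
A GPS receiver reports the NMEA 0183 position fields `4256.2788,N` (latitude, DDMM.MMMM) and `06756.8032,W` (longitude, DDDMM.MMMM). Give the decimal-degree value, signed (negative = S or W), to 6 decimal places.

42.937980, -67.946720

φ: degrees = first 2 digits = 42, minutes = 56.2788; 42 + 56.2788/60 = 42.9379800
N → positive
Longitude: degrees = first 3 digits = 67, minutes = 56.8032; 67 + 56.8032/60 = 67.9467200
W ⇒ negate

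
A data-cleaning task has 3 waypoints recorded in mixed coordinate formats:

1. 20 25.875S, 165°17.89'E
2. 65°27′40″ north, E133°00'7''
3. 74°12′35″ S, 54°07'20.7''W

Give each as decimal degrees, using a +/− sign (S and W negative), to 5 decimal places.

Point 1:
  Lat: 25.875′ = 0.431250°; total 20.431250
  hemisphere S, so the sign is −
  λ: 165 + 17.89/60 = 165.298167
  E → positive
Point 2:
  Lat: 65° + 27/60 + 40/3600 = 65 + 0.450000 + 0.011111 = 65.461111
  N ⇒ keep positive
  Lon: 0′ + 7″ = 0.11667′; 133 + 0.11667/60 = 133.001944
  E ⇒ keep positive
Point 3:
  φ: 74 + 12/60 + 35/3600 = 74.209722
  S → negative
  Longitude: 54° + 7/60 + 20.7/3600 = 54 + 0.116667 + 0.005750 = 54.122417
  W → negative

1. -20.43125, 165.29817
2. 65.46111, 133.00194
3. -74.20972, -54.12242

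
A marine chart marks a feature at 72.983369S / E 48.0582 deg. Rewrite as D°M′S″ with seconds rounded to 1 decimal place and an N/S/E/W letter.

φ: 0.983369 × 60 = 59.00214′ → 59′, remainder × 60 = 0.128″
Longitude: 0.058200 × 60 = 3.49200′ → 3′, remainder × 60 = 29.520″

72°59′0.1″ S, 48°03′29.5″ E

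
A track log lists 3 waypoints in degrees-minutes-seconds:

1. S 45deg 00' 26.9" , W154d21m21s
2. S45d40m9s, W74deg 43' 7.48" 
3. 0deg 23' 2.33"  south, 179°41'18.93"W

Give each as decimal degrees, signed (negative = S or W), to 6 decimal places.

Point 1:
  Lat: 0′ + 26.9″ = 0.44833′; 45 + 0.44833/60 = 45.0074722
  S ⇒ negate
  Lon: 154° + 21/60 + 21/3600 = 154 + 0.350000 + 0.005833 = 154.3558333
  W ⇒ negate
Point 2:
  φ: 45° + 40/60 + 9/3600 = 45 + 0.666667 + 0.002500 = 45.6691667
  S → negative
  Lon: 43′ + 7.48″ = 43.12467′; 74 + 43.12467/60 = 74.7187444
  hemisphere W, so the sign is −
Point 3:
  Lat: 23′ + 2.33″ = 23.03883′; 0 + 23.03883/60 = 0.3839806
  S ⇒ negate
  λ: 41′ + 18.93″ = 41.31550′; 179 + 41.31550/60 = 179.6885917
  hemisphere W, so the sign is −

1. -45.007472, -154.355833
2. -45.669167, -74.718744
3. -0.383981, -179.688592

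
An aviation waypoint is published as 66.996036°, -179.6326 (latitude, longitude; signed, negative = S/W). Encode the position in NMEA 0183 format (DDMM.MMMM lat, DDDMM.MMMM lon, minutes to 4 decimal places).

6659.7622,N / 17937.9560,W

Latitude: minutes = (66.996036 − 66) × 60 = 59.762160
Longitude is negative → W; |value| = 179.632600
λ: minutes = (179.632600 − 179) × 60 = 37.956000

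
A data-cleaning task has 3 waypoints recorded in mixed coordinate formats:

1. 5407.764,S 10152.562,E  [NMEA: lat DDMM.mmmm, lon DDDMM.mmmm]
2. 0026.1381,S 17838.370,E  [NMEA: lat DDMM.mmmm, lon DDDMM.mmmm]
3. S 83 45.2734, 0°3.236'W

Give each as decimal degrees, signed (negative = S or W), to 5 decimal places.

1. -54.12940, 101.87603
2. -0.43564, 178.63950
3. -83.75456, -0.05393

Point 1:
  Latitude: split at 2 digits → 54° and 7.764′; 54 + 7.764/60 = 54.129400
  S ⇒ negate
  λ: degrees = first 3 digits = 101, minutes = 52.562; 101 + 52.562/60 = 101.876033
  E → positive
Point 2:
  Lat: split at 2 digits → 00° and 26.1381′; 0 + 26.1381/60 = 0.435635
  S → negative
  Longitude: split at 3 digits → 178° and 38.37′; 178 + 38.37/60 = 178.639500
  E ⇒ keep positive
Point 3:
  φ: 45.2734′ = 0.754557°; total 83.754557
  S → negative
  Lon: 0 + 3.236/60 = 0.053933
  hemisphere W, so the sign is −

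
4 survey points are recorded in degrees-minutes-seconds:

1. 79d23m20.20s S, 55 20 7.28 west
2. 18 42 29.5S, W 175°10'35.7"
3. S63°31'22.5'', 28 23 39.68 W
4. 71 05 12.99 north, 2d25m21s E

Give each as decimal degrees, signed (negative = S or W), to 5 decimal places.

Point 1:
  Lat: 79 + 23/60 + 20.2/3600 = 79.388944
  S ⇒ negate
  λ: 55 + 20/60 + 7.28/3600 = 55.335356
  hemisphere W, so the sign is −
Point 2:
  φ: 42′ + 29.5″ = 42.49167′; 18 + 42.49167/60 = 18.708194
  hemisphere S, so the sign is −
  λ: 10′ + 35.7″ = 10.59500′; 175 + 10.59500/60 = 175.176583
  hemisphere W, so the sign is −
Point 3:
  Latitude: 63° + 31/60 + 22.5/3600 = 63 + 0.516667 + 0.006250 = 63.522917
  S ⇒ negate
  Longitude: 28 + 23/60 + 39.68/3600 = 28.394356
  hemisphere W, so the sign is −
Point 4:
  Latitude: 71 + 5/60 + 12.99/3600 = 71.086942
  N ⇒ keep positive
  Lon: 25′ + 21″ = 25.35000′; 2 + 25.35000/60 = 2.422500
  E → positive

1. -79.38894, -55.33536
2. -18.70819, -175.17658
3. -63.52292, -28.39436
4. 71.08694, 2.42250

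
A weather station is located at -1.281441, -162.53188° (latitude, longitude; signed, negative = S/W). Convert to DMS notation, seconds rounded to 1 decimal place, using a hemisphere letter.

Latitude is negative → S; |value| = 1.281441
φ: whole degrees 1; 16.88646′ → 16′ and 53.188″
Longitude is negative → W; |value| = 162.531880
Lon: 0.531880 × 60 = 31.91280′ → 31′, remainder × 60 = 54.768″

1°16′53.2″ S, 162°31′54.8″ W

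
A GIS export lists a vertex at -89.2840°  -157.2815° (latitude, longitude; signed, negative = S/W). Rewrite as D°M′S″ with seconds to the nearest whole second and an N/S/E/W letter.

89°17′2″ S, 157°16′53″ W

Latitude is negative → S; |value| = 89.284000
φ: 0.284000 × 60 = 17.04000′ → 17′, remainder × 60 = 2.40″
Longitude is negative → W; |value| = 157.281500
Longitude: 0.281500 × 60 = 16.89000′ → 16′, remainder × 60 = 53.40″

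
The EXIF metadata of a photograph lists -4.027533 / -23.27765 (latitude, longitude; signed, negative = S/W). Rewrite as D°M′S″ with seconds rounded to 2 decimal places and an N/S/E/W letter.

Latitude is negative → S; |value| = 4.027533
Lat: whole degrees 4; 1.65198′ → 1′ and 39.1188″
Longitude is negative → W; |value| = 23.277650
Lon: 0.277650 × 60 = 16.65900′ → 16′, remainder × 60 = 39.5400″

4°01′39.12″ S, 23°16′39.54″ W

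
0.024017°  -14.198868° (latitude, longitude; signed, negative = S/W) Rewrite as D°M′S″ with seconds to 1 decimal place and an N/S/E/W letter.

Lat: 0.024017° → 1.44102′; 0.44102 × 60 = 26.461″
Longitude is negative → W; |value| = 14.198868
Lon: whole degrees 14; 11.93208′ → 11′ and 55.925″

0°01′26.5″ N, 14°11′55.9″ W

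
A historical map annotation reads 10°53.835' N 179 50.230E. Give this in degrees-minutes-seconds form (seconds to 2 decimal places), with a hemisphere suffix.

10°53′50.10″ N, 179°50′13.80″ E

Latitude: fractional minutes 0.83500 × 60 = 50.1000″
Lon: 50.23000′ → 50′ and 0.23000 × 60 = 13.8000″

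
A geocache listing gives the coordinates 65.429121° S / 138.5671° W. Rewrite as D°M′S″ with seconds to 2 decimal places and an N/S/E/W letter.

φ: 0.429121° → 25.74726′; 0.74726 × 60 = 44.8356″
λ: 0.567100° → 34.02600′; 0.02600 × 60 = 1.5600″

65°25′44.84″ S, 138°34′1.56″ W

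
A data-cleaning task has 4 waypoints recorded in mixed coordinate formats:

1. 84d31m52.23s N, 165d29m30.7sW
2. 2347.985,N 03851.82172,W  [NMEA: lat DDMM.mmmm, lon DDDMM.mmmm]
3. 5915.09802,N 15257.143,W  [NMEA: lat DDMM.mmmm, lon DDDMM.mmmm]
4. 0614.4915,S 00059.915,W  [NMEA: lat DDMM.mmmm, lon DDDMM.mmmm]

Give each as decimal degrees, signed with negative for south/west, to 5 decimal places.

1. 84.53118, -165.49186
2. 23.79975, -38.86370
3. 59.25163, -152.95238
4. -6.24153, -0.99858

Point 1:
  Lat: 84° + 31/60 + 52.23/3600 = 84 + 0.516667 + 0.014508 = 84.531175
  N ⇒ keep positive
  Longitude: 29′ + 30.7″ = 29.51167′; 165 + 29.51167/60 = 165.491861
  hemisphere W, so the sign is −
Point 2:
  φ: degrees = first 2 digits = 23, minutes = 47.985; 23 + 47.985/60 = 23.799750
  N ⇒ keep positive
  Lon: degrees = first 3 digits = 38, minutes = 51.82172; 38 + 51.82172/60 = 38.863695
  hemisphere W, so the sign is −
Point 3:
  Latitude: degrees = first 2 digits = 59, minutes = 15.09802; 59 + 15.09802/60 = 59.251634
  N ⇒ keep positive
  λ: degrees = first 3 digits = 152, minutes = 57.143; 152 + 57.143/60 = 152.952383
  hemisphere W, so the sign is −
Point 4:
  Lat: split at 2 digits → 06° and 14.4915′; 6 + 14.4915/60 = 6.241525
  S ⇒ negate
  Longitude: split at 3 digits → 000° and 59.915′; 0 + 59.915/60 = 0.998583
  W → negative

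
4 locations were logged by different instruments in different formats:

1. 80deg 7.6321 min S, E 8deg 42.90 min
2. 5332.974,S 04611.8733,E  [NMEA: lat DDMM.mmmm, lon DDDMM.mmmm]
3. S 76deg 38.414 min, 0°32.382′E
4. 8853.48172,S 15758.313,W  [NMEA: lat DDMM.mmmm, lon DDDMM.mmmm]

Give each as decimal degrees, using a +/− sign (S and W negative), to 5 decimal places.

1. -80.12720, 8.71500
2. -53.54957, 46.19789
3. -76.64023, 0.53970
4. -88.89136, -157.97188

Point 1:
  φ: 7.6321′ = 0.127202°; total 80.127202
  S → negative
  Lon: 42.9′ = 0.715000°; total 8.715000
  E → positive
Point 2:
  Lat: degrees = first 2 digits = 53, minutes = 32.974; 53 + 32.974/60 = 53.549567
  hemisphere S, so the sign is −
  Longitude: split at 3 digits → 046° and 11.8733′; 46 + 11.8733/60 = 46.197888
  E → positive
Point 3:
  Lat: 76 + 38.414/60 = 76.640233
  hemisphere S, so the sign is −
  λ: 0 + 32.382/60 = 0.539700
  E → positive
Point 4:
  φ: degrees = first 2 digits = 88, minutes = 53.48172; 88 + 53.48172/60 = 88.891362
  S → negative
  Longitude: degrees = first 3 digits = 157, minutes = 58.313; 157 + 58.313/60 = 157.971883
  hemisphere W, so the sign is −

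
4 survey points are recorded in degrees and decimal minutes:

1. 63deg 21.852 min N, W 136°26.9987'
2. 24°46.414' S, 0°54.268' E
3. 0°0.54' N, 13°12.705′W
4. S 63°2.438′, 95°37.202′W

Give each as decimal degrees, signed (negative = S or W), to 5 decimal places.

Point 1:
  Lat: 21.852′ = 0.364200°; total 63.364200
  N ⇒ keep positive
  Longitude: 26.9987′ = 0.449978°; total 136.449978
  W → negative
Point 2:
  Lat: 24 + 46.414/60 = 24.773567
  S → negative
  λ: 54.268′ = 0.904467°; total 0.904467
  E → positive
Point 3:
  φ: 0 + 0.54/60 = 0.009000
  N → positive
  λ: 12.705′ = 0.211750°; total 13.211750
  W ⇒ negate
Point 4:
  φ: 2.438′ = 0.040633°; total 63.040633
  S ⇒ negate
  Lon: 95 + 37.202/60 = 95.620033
  W ⇒ negate

1. 63.36420, -136.44998
2. -24.77357, 0.90447
3. 0.00900, -13.21175
4. -63.04063, -95.62003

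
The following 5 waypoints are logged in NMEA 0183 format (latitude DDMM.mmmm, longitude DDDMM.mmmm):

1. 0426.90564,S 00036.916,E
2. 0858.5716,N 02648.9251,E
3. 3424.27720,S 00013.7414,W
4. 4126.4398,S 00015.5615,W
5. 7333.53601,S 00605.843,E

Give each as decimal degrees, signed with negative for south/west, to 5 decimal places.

Point 1:
  φ: split at 2 digits → 04° and 26.90564′; 4 + 26.90564/60 = 4.448427
  S ⇒ negate
  Longitude: split at 3 digits → 000° and 36.916′; 0 + 36.916/60 = 0.615267
  E ⇒ keep positive
Point 2:
  Lat: degrees = first 2 digits = 8, minutes = 58.5716; 8 + 58.5716/60 = 8.976193
  N → positive
  Longitude: split at 3 digits → 026° and 48.9251′; 26 + 48.9251/60 = 26.815418
  E ⇒ keep positive
Point 3:
  Latitude: split at 2 digits → 34° and 24.2772′; 34 + 24.2772/60 = 34.404620
  S ⇒ negate
  λ: degrees = first 3 digits = 0, minutes = 13.7414; 0 + 13.7414/60 = 0.229023
  hemisphere W, so the sign is −
Point 4:
  Latitude: degrees = first 2 digits = 41, minutes = 26.4398; 41 + 26.4398/60 = 41.440663
  hemisphere S, so the sign is −
  Longitude: degrees = first 3 digits = 0, minutes = 15.5615; 0 + 15.5615/60 = 0.259358
  W ⇒ negate
Point 5:
  φ: split at 2 digits → 73° and 33.53601′; 73 + 33.53601/60 = 73.558934
  S → negative
  λ: degrees = first 3 digits = 6, minutes = 5.843; 6 + 5.843/60 = 6.097383
  E ⇒ keep positive

1. -4.44843, 0.61527
2. 8.97619, 26.81542
3. -34.40462, -0.22902
4. -41.44066, -0.25936
5. -73.55893, 6.09738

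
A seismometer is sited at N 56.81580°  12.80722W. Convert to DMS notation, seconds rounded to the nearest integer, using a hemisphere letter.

56°48′57″ N, 12°48′26″ W

Lat: 0.815800 × 60 = 48.94800′ → 48′, remainder × 60 = 56.88″
λ: 0.807220 × 60 = 48.43320′ → 48′, remainder × 60 = 25.99″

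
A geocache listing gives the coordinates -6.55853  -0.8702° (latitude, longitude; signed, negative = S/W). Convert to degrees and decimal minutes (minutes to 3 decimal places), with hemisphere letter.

6° 33.512′ S, 0° 52.212′ W

Latitude is negative → S; |value| = 6.558530
Lat: fractional part 0.558530 → 33.51180 minutes
Longitude is negative → W; |value| = 0.870200
λ: minutes = (0.870200 − 0) × 60 = 52.21200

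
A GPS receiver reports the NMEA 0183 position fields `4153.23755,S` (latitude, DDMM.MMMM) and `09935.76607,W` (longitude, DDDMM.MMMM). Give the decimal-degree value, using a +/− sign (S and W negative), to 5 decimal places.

Latitude: split at 2 digits → 41° and 53.23755′; 41 + 53.23755/60 = 41.887293
S → negative
λ: degrees = first 3 digits = 99, minutes = 35.76607; 99 + 35.76607/60 = 99.596101
W → negative

-41.88729, -99.59610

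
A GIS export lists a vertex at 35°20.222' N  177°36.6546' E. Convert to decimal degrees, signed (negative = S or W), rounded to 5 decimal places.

Lat: 20.222′ = 0.337033°; total 35.337033
N → positive
λ: 36.6546′ = 0.610910°; total 177.610910
E → positive

35.33703, 177.61091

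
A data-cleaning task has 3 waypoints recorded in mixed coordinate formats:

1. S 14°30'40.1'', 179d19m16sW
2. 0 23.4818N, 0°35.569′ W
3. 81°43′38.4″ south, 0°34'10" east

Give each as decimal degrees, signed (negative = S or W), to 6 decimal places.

1. -14.511139, -179.321111
2. 0.391363, -0.592817
3. -81.727333, 0.569444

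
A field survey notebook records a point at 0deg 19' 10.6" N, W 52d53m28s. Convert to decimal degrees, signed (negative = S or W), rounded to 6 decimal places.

0.319611, -52.891111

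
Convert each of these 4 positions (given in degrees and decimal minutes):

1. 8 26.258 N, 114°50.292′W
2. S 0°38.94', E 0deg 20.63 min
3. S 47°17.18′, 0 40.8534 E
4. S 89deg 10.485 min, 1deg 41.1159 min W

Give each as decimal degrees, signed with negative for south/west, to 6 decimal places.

1. 8.437633, -114.838200
2. -0.649000, 0.343833
3. -47.286333, 0.680890
4. -89.174750, -1.685265

Point 1:
  Latitude: 8 + 26.258/60 = 8.4376333
  N → positive
  λ: 114 + 50.292/60 = 114.8382000
  W → negative
Point 2:
  Lat: 38.94′ = 0.649000°; total 0.6490000
  S ⇒ negate
  Longitude: 0 + 20.63/60 = 0.3438333
  E ⇒ keep positive
Point 3:
  Latitude: 17.18′ = 0.286333°; total 47.2863333
  S → negative
  Lon: 0 + 40.8534/60 = 0.6808900
  E ⇒ keep positive
Point 4:
  Latitude: 10.485′ = 0.174750°; total 89.1747500
  hemisphere S, so the sign is −
  Lon: 1 + 41.1159/60 = 1.6852650
  hemisphere W, so the sign is −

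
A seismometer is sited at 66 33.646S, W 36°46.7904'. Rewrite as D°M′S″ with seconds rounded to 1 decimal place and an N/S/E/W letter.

φ: fractional minutes 0.64600 × 60 = 38.760″
Lon: fractional minutes 0.79040 × 60 = 47.424″

66°33′38.8″ S, 36°46′47.4″ W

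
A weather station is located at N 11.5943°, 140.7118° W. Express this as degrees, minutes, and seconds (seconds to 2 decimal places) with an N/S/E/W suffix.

11°35′39.48″ N, 140°42′42.48″ W

Lat: whole degrees 11; 35.65800′ → 35′ and 39.4800″
Longitude: 0.711800 × 60 = 42.70800′ → 42′, remainder × 60 = 42.4800″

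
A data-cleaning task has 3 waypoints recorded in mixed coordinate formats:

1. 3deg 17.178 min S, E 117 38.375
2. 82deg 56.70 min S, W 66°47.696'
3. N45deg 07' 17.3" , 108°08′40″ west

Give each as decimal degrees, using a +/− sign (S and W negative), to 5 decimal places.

Point 1:
  Latitude: 3 + 17.178/60 = 3.286300
  S ⇒ negate
  Longitude: 38.375′ = 0.639583°; total 117.639583
  E ⇒ keep positive
Point 2:
  φ: 56.7′ = 0.945000°; total 82.945000
  S ⇒ negate
  Lon: 66 + 47.696/60 = 66.794933
  W ⇒ negate
Point 3:
  φ: 7′ + 17.3″ = 7.28833′; 45 + 7.28833/60 = 45.121472
  N ⇒ keep positive
  λ: 108 + 8/60 + 40/3600 = 108.144444
  W → negative

1. -3.28630, 117.63958
2. -82.94500, -66.79493
3. 45.12147, -108.14444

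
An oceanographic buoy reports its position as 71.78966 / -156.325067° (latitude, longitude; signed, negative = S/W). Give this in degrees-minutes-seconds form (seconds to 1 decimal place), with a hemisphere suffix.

71°47′22.8″ N, 156°19′30.2″ W

φ: 0.789660 × 60 = 47.37960′ → 47′, remainder × 60 = 22.776″
Longitude is negative → W; |value| = 156.325067
Lon: 0.325067° → 19.50402′; 0.50402 × 60 = 30.241″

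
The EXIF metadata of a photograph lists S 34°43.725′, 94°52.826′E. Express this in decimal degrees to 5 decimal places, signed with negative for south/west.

-34.72875, 94.88043

Lat: 34 + 43.725/60 = 34.728750
S → negative
λ: 94 + 52.826/60 = 94.880433
E → positive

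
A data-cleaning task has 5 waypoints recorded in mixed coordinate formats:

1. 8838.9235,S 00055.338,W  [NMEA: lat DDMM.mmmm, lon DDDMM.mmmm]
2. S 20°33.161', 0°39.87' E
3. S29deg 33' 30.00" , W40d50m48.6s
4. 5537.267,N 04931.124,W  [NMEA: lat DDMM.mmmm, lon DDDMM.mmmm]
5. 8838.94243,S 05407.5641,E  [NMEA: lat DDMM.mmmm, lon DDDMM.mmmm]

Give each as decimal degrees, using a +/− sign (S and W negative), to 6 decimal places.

1. -88.648725, -0.922300
2. -20.552683, 0.664500
3. -29.558333, -40.846833
4. 55.621117, -49.518733
5. -88.649041, 54.126068

Point 1:
  Latitude: split at 2 digits → 88° and 38.9235′; 88 + 38.9235/60 = 88.6487250
  S → negative
  Lon: split at 3 digits → 000° and 55.338′; 0 + 55.338/60 = 0.9223000
  W → negative
Point 2:
  Lat: 20 + 33.161/60 = 20.5526833
  S → negative
  λ: 39.87′ = 0.664500°; total 0.6645000
  E → positive
Point 3:
  φ: 29 + 33/60 + 30/3600 = 29.5583333
  S ⇒ negate
  λ: 50′ + 48.6″ = 50.81000′; 40 + 50.81000/60 = 40.8468333
  W ⇒ negate
Point 4:
  Latitude: degrees = first 2 digits = 55, minutes = 37.267; 55 + 37.267/60 = 55.6211167
  N → positive
  Longitude: split at 3 digits → 049° and 31.124′; 49 + 31.124/60 = 49.5187333
  W ⇒ negate
Point 5:
  Latitude: degrees = first 2 digits = 88, minutes = 38.94243; 88 + 38.94243/60 = 88.6490405
  S → negative
  λ: degrees = first 3 digits = 54, minutes = 7.5641; 54 + 7.5641/60 = 54.1260683
  E → positive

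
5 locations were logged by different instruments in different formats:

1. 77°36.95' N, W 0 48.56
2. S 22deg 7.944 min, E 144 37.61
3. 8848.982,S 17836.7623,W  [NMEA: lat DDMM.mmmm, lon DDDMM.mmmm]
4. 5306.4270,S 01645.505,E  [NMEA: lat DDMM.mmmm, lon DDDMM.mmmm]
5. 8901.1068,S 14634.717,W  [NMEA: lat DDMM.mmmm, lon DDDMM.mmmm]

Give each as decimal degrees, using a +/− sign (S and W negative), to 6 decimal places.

1. 77.615833, -0.809333
2. -22.132400, 144.626833
3. -88.816367, -178.612705
4. -53.107117, 16.758417
5. -89.018447, -146.578617

Point 1:
  φ: 77 + 36.95/60 = 77.6158333
  N → positive
  Longitude: 0 + 48.56/60 = 0.8093333
  W ⇒ negate
Point 2:
  Lat: 7.944′ = 0.132400°; total 22.1324000
  S → negative
  Lon: 37.61′ = 0.626833°; total 144.6268333
  E → positive
Point 3:
  Latitude: split at 2 digits → 88° and 48.982′; 88 + 48.982/60 = 88.8163667
  S → negative
  Longitude: degrees = first 3 digits = 178, minutes = 36.7623; 178 + 36.7623/60 = 178.6127050
  W → negative
Point 4:
  Latitude: split at 2 digits → 53° and 6.427′; 53 + 6.427/60 = 53.1071167
  S → negative
  Lon: degrees = first 3 digits = 16, minutes = 45.505; 16 + 45.505/60 = 16.7584167
  E → positive
Point 5:
  φ: split at 2 digits → 89° and 1.1068′; 89 + 1.1068/60 = 89.0184467
  S ⇒ negate
  Lon: degrees = first 3 digits = 146, minutes = 34.717; 146 + 34.717/60 = 146.5786167
  W → negative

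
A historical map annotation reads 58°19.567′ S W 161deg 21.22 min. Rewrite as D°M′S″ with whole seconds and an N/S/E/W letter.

Latitude: 19.56700′ → 19′ and 0.56700 × 60 = 34.02″
Lon: fractional minutes 0.22000 × 60 = 13.20″

58°19′34″ S, 161°21′13″ W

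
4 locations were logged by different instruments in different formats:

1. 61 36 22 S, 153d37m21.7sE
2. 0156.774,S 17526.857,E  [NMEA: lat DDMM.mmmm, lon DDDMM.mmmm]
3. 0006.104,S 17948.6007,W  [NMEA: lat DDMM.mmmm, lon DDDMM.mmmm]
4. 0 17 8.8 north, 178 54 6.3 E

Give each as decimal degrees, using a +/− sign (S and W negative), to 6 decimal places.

1. -61.606111, 153.622694
2. -1.946233, 175.447617
3. -0.101733, -179.810012
4. 0.285778, 178.901750

Point 1:
  Lat: 61° + 36/60 + 22/3600 = 61 + 0.600000 + 0.006111 = 61.6061111
  S → negative
  Longitude: 37′ + 21.7″ = 37.36167′; 153 + 37.36167/60 = 153.6226944
  E ⇒ keep positive
Point 2:
  φ: degrees = first 2 digits = 1, minutes = 56.774; 1 + 56.774/60 = 1.9462333
  S → negative
  Lon: degrees = first 3 digits = 175, minutes = 26.857; 175 + 26.857/60 = 175.4476167
  E ⇒ keep positive
Point 3:
  φ: degrees = first 2 digits = 0, minutes = 6.104; 0 + 6.104/60 = 0.1017333
  S ⇒ negate
  Longitude: degrees = first 3 digits = 179, minutes = 48.6007; 179 + 48.6007/60 = 179.8100117
  W ⇒ negate
Point 4:
  Lat: 17′ + 8.8″ = 17.14667′; 0 + 17.14667/60 = 0.2857778
  N ⇒ keep positive
  Longitude: 178° + 54/60 + 6.3/3600 = 178 + 0.900000 + 0.001750 = 178.9017500
  E ⇒ keep positive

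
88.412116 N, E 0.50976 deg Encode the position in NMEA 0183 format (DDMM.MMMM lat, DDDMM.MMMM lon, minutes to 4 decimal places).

8824.7270,N / 00030.5856,E

Latitude: minutes = (88.412116 − 88) × 60 = 24.726960
Lon: 0° + 0.509760 × 60 = 0° 30.585600′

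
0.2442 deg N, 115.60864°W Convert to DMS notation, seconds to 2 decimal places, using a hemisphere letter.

Latitude: 0.244200° → 14.65200′; 0.65200 × 60 = 39.1200″
Lon: whole degrees 115; 36.51840′ → 36′ and 31.1040″

0°14′39.12″ N, 115°36′31.10″ W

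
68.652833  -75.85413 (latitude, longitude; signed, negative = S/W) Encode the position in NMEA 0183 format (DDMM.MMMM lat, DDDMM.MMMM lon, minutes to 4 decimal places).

6839.1700,N / 07551.2478,W

Lat: 68° + 0.652833 × 60 = 68° 39.169980′
Longitude is negative → W; |value| = 75.854130
Lon: 75° + 0.854130 × 60 = 75° 51.247800′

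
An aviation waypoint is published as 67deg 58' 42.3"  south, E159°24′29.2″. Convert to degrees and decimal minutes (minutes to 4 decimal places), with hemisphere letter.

67° 58.7050′ S, 159° 24.4867′ E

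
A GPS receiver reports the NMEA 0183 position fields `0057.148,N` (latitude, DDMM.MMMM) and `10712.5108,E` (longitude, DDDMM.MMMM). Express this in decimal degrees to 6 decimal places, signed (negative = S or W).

φ: degrees = first 2 digits = 0, minutes = 57.148; 0 + 57.148/60 = 0.9524667
N → positive
Longitude: degrees = first 3 digits = 107, minutes = 12.5108; 107 + 12.5108/60 = 107.2085133
E ⇒ keep positive

0.952467, 107.208513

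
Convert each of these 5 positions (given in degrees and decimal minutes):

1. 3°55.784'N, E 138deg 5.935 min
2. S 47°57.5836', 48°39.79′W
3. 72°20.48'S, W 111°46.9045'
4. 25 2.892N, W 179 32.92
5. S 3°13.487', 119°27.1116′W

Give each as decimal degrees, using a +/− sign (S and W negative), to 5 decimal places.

Point 1:
  Latitude: 3 + 55.784/60 = 3.929733
  N → positive
  λ: 5.935′ = 0.098917°; total 138.098917
  E ⇒ keep positive
Point 2:
  Latitude: 57.5836′ = 0.959727°; total 47.959727
  S ⇒ negate
  Lon: 39.79′ = 0.663167°; total 48.663167
  hemisphere W, so the sign is −
Point 3:
  Lat: 72 + 20.48/60 = 72.341333
  S → negative
  Lon: 46.9045′ = 0.781742°; total 111.781742
  W ⇒ negate
Point 4:
  φ: 25 + 2.892/60 = 25.048200
  N → positive
  Longitude: 179 + 32.92/60 = 179.548667
  W → negative
Point 5:
  Lat: 13.487′ = 0.224783°; total 3.224783
  S ⇒ negate
  Lon: 119 + 27.1116/60 = 119.451860
  W → negative

1. 3.92973, 138.09892
2. -47.95973, -48.66317
3. -72.34133, -111.78174
4. 25.04820, -179.54867
5. -3.22478, -119.45186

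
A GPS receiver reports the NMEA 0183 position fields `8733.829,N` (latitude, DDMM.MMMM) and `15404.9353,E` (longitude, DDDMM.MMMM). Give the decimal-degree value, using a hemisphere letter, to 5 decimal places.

Lat: degrees = first 2 digits = 87, minutes = 33.829; 87 + 33.829/60 = 87.563817
λ: split at 3 digits → 154° and 4.9353′; 154 + 4.9353/60 = 154.082255

87.56382° N, 154.08226° E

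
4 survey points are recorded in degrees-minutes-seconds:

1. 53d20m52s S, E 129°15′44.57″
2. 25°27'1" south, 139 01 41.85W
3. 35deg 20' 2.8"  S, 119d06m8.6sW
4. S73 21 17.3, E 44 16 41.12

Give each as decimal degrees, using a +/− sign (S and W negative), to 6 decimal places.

Point 1:
  Latitude: 20′ + 52″ = 20.86667′; 53 + 20.86667/60 = 53.3477778
  S → negative
  Longitude: 129 + 15/60 + 44.57/3600 = 129.2623806
  E ⇒ keep positive
Point 2:
  Latitude: 25° + 27/60 + 1/3600 = 25 + 0.450000 + 0.000278 = 25.4502778
  S ⇒ negate
  Longitude: 1′ + 41.85″ = 1.69750′; 139 + 1.69750/60 = 139.0282917
  W ⇒ negate
Point 3:
  Lat: 35° + 20/60 + 2.8/3600 = 35 + 0.333333 + 0.000778 = 35.3341111
  hemisphere S, so the sign is −
  λ: 119 + 6/60 + 8.6/3600 = 119.1023889
  W ⇒ negate
Point 4:
  Lat: 21′ + 17.3″ = 21.28833′; 73 + 21.28833/60 = 73.3548056
  S → negative
  λ: 44° + 16/60 + 41.12/3600 = 44 + 0.266667 + 0.011422 = 44.2780889
  E → positive

1. -53.347778, 129.262381
2. -25.450278, -139.028292
3. -35.334111, -119.102389
4. -73.354806, 44.278089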